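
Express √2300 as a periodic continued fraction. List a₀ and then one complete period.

a₀ = ⌊√2300⌋ = 47.

[47; 1, 22, 1, 94]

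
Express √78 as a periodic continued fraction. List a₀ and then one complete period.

a₀ = ⌊√78⌋ = 8.
With m₀=0, d₀=1 and mₖ₊₁ = dₖaₖ − mₖ, dₖ₊₁ = (n − mₖ₊₁²)/dₖ, aₖ₊₁ = ⌊(a₀+mₖ₊₁)/dₖ₊₁⌋:
  k=1: m=8, d=14, a=1
  k=2: m=6, d=3, a=4
  k=3: m=6, d=14, a=1
  k=4: m=8, d=1, a=16
d=1 and a=2a₀=16 at k=4, so the next step gives (m, d) = (8, 14) again — its k=1 value — and the period has length 4.

[8; 1, 4, 1, 16]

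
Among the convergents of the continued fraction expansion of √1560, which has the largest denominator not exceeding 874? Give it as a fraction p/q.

√1560 = [39; 2, 78, …] (period length 2).
Convergents:
  p_0/q_0 = 39/1
  p_1/q_1 = 79/2
  p_2/q_2 = 6201/157
  p_3/q_3 = 12481/316
  p_4/q_4 = 979719/24805
q_3 = 316 ≤ 874 < 24805 = q_4, so the answer is 12481/316.

12481/316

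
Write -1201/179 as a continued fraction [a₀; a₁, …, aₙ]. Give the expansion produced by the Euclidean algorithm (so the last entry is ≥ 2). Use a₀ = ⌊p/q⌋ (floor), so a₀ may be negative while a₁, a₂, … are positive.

-1201 = -7·179 + 52
179 = 3·52 + 23
52 = 2·23 + 6
23 = 3·6 + 5
6 = 1·5 + 1
5 = 5·1 + 0  (stop)
So -1201/179 = [-7; 3, 2, 3, 1, 5].

[-7; 3, 2, 3, 1, 5]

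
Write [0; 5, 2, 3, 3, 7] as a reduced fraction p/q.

Using pₖ = aₖpₖ₋₁ + pₖ₋₂ and qₖ = aₖqₖ₋₁ + qₖ₋₂:
  k=0: a=0, p=0, q=1
  k=1: a=5, p=1, q=5
  k=2: a=2, p=2, q=11
  k=3: a=3, p=7, q=38
  k=4: a=3, p=23, q=125
  k=5: a=7, p=168, q=913

168/913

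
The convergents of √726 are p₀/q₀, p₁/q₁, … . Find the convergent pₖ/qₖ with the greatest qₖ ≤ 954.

25678/953

√726 = [26; 1, 16, 1, 52, …] (period length 4).
Convergents:
  p_0/q_0 = 26/1
  p_1/q_1 = 27/1
  p_2/q_2 = 458/17
  p_3/q_3 = 485/18
  p_4/q_4 = 25678/953
  p_5/q_5 = 26163/971
q_4 = 953 ≤ 954 < 971 = q_5, so the answer is 25678/953.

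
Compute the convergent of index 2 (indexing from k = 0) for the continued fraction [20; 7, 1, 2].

Using pₖ = aₖpₖ₋₁ + pₖ₋₂, qₖ = aₖqₖ₋₁ + qₖ₋₂ (with p₋₁=1, p₋₂=0, q₋₁=0, q₋₂=1):
  k=0: a=20, p=20, q=1
  k=1: a=7, p=141, q=7
  k=2: a=1, p=161, q=8

161/8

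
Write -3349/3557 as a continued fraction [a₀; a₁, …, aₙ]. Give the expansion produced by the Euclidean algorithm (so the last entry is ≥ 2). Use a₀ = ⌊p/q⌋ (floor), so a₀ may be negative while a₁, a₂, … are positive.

[-1; 17, 9, 1, 9, 2]

-3349 = -1*3557 + 208
3557 = 17*208 + 21
208 = 9*21 + 19
21 = 1*19 + 2
19 = 9*2 + 1
2 = 2*1 + 0  (stop)
So -3349/3557 = [-1; 17, 9, 1, 9, 2].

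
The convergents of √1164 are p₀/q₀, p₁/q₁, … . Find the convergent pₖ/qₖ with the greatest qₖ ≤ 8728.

168199/4930

√1164 = [34; 8, 1, 1, 16, 1, 1, 8, 68, …] (period length 8).
Convergents:
  p_0/q_0 = 34/1
  p_1/q_1 = 273/8
  p_2/q_2 = 307/9
  p_3/q_3 = 580/17
  p_4/q_4 = 9587/281
  p_5/q_5 = 10167/298
  p_6/q_6 = 19754/579
  p_7/q_7 = 168199/4930
  p_8/q_8 = 11457286/335819
q_7 = 4930 ≤ 8728 < 335819 = q_8, so the answer is 168199/4930.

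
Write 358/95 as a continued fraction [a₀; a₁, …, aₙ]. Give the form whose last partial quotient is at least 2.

[3; 1, 3, 3, 7]

358 = 3·95 + 73
95 = 1·73 + 22
73 = 3·22 + 7
22 = 3·7 + 1
7 = 7·1 + 0  (stop)
So 358/95 = [3; 1, 3, 3, 7].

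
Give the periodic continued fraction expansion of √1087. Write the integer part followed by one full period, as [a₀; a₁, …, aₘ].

a₀ = ⌊√1087⌋ = 32.
With m₀=0, d₀=1 and mₖ₊₁ = dₖaₖ − mₖ, dₖ₊₁ = (n − mₖ₊₁²)/dₖ, aₖ₊₁ = ⌊(a₀+mₖ₊₁)/dₖ₊₁⌋:
  k=1: m=32, d=63, a=1
  k=2: m=31, d=2, a=31
  k=3: m=31, d=63, a=1
  k=4: m=32, d=1, a=64
d=1 and a=2a₀=64 at k=4, so the next step gives (m, d) = (32, 63) again — its k=1 value — and the period has length 4.

[32; 1, 31, 1, 64]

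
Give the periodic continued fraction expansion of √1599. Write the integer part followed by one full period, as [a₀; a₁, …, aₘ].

[39; 1, 78]

a₀ = ⌊√1599⌋ = 39.
With m₀=0, d₀=1 and mₖ₊₁ = dₖaₖ − mₖ, dₖ₊₁ = (n − mₖ₊₁²)/dₖ, aₖ₊₁ = ⌊(a₀+mₖ₊₁)/dₖ₊₁⌋:
  k=1: m=39, d=78, a=1
  k=2: m=39, d=1, a=78
d=1 and a=2a₀=78 at k=2, so the next step gives (m, d) = (39, 78) again — its k=1 value — and the period has length 2.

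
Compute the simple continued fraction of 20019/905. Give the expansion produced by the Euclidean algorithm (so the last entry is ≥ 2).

20019 = 22*905 + 109
905 = 8*109 + 33
109 = 3*33 + 10
33 = 3*10 + 3
10 = 3*3 + 1
3 = 3*1 + 0  (stop)
So 20019/905 = [22; 8, 3, 3, 3, 3].

[22; 8, 3, 3, 3, 3]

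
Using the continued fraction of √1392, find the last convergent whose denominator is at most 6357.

116443/3121

√1392 = [37; 3, 4, 3, 74, …] (period length 4).
Convergents:
  p_0/q_0 = 37/1
  p_1/q_1 = 112/3
  p_2/q_2 = 485/13
  p_3/q_3 = 1567/42
  p_4/q_4 = 116443/3121
  p_5/q_5 = 350896/9405
q_4 = 3121 ≤ 6357 < 9405 = q_5, so the answer is 116443/3121.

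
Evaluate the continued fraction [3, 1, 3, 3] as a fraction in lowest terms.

49/13

Fold from the inside: start with 3/1.
  3 + 1/3 = 10/3
  1 + 3/10 = 13/10
  3 + 10/13 = 49/13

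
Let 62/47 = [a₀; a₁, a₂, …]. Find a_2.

7

62 = 1·47 + 15   →  a_0 = 1
47 = 3·15 + 2   →  a_1 = 3
15 = 7·2 + 1   →  a_2 = 7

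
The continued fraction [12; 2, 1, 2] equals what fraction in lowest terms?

99/8

Fold from the inside: start with 2/1.
  1 + 1/2 = 3/2
  2 + 2/3 = 8/3
  12 + 3/8 = 99/8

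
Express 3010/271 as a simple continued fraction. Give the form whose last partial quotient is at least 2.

[11; 9, 2, 1, 9]

3010 = 11×271 + 29
271 = 9×29 + 10
29 = 2×10 + 9
10 = 1×9 + 1
9 = 9×1 + 0  (stop)
So 3010/271 = [11; 9, 2, 1, 9].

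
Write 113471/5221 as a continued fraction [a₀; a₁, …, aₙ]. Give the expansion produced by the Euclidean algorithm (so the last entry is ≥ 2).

113471 = 21*5221 + 3830
5221 = 1*3830 + 1391
3830 = 2*1391 + 1048
1391 = 1*1048 + 343
1048 = 3*343 + 19
343 = 18*19 + 1
19 = 19*1 + 0  (stop)
So 113471/5221 = [21; 1, 2, 1, 3, 18, 19].

[21; 1, 2, 1, 3, 18, 19]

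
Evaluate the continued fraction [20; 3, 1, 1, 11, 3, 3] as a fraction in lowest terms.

Using pₖ = aₖpₖ₋₁ + pₖ₋₂ and qₖ = aₖqₖ₋₁ + qₖ₋₂:
  k=0: a=20, p=20, q=1
  k=1: a=3, p=61, q=3
  k=2: a=1, p=81, q=4
  k=3: a=1, p=142, q=7
  k=4: a=11, p=1643, q=81
  k=5: a=3, p=5071, q=250
  k=6: a=3, p=16856, q=831

16856/831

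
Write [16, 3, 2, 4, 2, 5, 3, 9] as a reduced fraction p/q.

Fold from the inside: start with 9/1.
  3 + 1/9 = 28/9
  5 + 9/28 = 149/28
  2 + 28/149 = 326/149
  4 + 149/326 = 1453/326
  2 + 326/1453 = 3232/1453
  3 + 1453/3232 = 11149/3232
  16 + 3232/11149 = 181616/11149

181616/11149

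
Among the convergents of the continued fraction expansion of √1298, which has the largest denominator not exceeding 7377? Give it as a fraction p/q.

√1298 = [36; 36, 72, …] (period length 2).
Convergents:
  p_0/q_0 = 36/1
  p_1/q_1 = 1297/36
  p_2/q_2 = 93420/2593
  p_3/q_3 = 3364417/93384
q_2 = 2593 ≤ 7377 < 93384 = q_3, so the answer is 93420/2593.

93420/2593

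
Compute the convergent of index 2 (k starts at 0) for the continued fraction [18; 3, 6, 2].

Using pₖ = aₖpₖ₋₁ + pₖ₋₂, qₖ = aₖqₖ₋₁ + qₖ₋₂ (with p₋₁=1, p₋₂=0, q₋₁=0, q₋₂=1):
  k=0: a=18, p=18, q=1
  k=1: a=3, p=55, q=3
  k=2: a=6, p=348, q=19

348/19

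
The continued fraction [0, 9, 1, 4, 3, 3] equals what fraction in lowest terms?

53/520

Using pₖ = aₖpₖ₋₁ + pₖ₋₂ and qₖ = aₖqₖ₋₁ + qₖ₋₂:
  k=0: a=0, p=0, q=1
  k=1: a=9, p=1, q=9
  k=2: a=1, p=1, q=10
  k=3: a=4, p=5, q=49
  k=4: a=3, p=16, q=157
  k=5: a=3, p=53, q=520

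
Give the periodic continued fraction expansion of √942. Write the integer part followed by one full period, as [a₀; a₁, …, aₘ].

a₀ = ⌊√942⌋ = 30.
With m₀=0, d₀=1 and mₖ₊₁ = dₖaₖ − mₖ, dₖ₊₁ = (n − mₖ₊₁²)/dₖ, aₖ₊₁ = ⌊(a₀+mₖ₊₁)/dₖ₊₁⌋:
  k=1: m=30, d=42, a=1
  k=2: m=12, d=19, a=2
  k=3: m=26, d=14, a=4
  k=4: m=30, d=3, a=20
  k=5: m=30, d=14, a=4
  k=6: m=26, d=19, a=2
  k=7: m=12, d=42, a=1
  k=8: m=30, d=1, a=60
d=1 and a=2a₀=60 at k=8, so the next step gives (m, d) = (30, 42) again — its k=1 value — and the period has length 8.

[30; 1, 2, 4, 20, 4, 2, 1, 60]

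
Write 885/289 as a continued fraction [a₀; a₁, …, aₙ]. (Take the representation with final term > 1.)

[3; 16, 18]

885 = 3×289 + 18
289 = 16×18 + 1
18 = 18×1 + 0  (stop)
So 885/289 = [3; 16, 18].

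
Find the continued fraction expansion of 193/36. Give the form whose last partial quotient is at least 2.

193 = 5×36 + 13
36 = 2×13 + 10
13 = 1×10 + 3
10 = 3×3 + 1
3 = 3×1 + 0  (stop)
So 193/36 = [5; 2, 1, 3, 3].

[5; 2, 1, 3, 3]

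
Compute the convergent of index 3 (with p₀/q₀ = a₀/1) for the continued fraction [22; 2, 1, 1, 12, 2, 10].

112/5

Using pₖ = aₖpₖ₋₁ + pₖ₋₂, qₖ = aₖqₖ₋₁ + qₖ₋₂ (with p₋₁=1, p₋₂=0, q₋₁=0, q₋₂=1):
  k=0: a=22, p=22, q=1
  k=1: a=2, p=45, q=2
  k=2: a=1, p=67, q=3
  k=3: a=1, p=112, q=5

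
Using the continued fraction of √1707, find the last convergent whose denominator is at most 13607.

194639/4711

√1707 = [41; 3, 6, 41, 6, 3, 82, …] (period length 6).
Convergents:
  p_0/q_0 = 41/1
  p_1/q_1 = 124/3
  p_2/q_2 = 785/19
  p_3/q_3 = 32309/782
  p_4/q_4 = 194639/4711
  p_5/q_5 = 616226/14915
q_4 = 4711 ≤ 13607 < 14915 = q_5, so the answer is 194639/4711.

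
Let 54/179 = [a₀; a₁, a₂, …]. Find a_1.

54 = 0·179 + 54   →  a_0 = 0
179 = 3·54 + 17   →  a_1 = 3

3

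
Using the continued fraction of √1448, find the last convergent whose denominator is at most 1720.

√1448 = [38; 19, 76, …] (period length 2).
Convergents:
  p_0/q_0 = 38/1
  p_1/q_1 = 723/19
  p_2/q_2 = 54986/1445
  p_3/q_3 = 1045457/27474
q_2 = 1445 ≤ 1720 < 27474 = q_3, so the answer is 54986/1445.

54986/1445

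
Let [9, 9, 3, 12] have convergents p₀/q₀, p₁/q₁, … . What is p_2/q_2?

Using pₖ = aₖpₖ₋₁ + pₖ₋₂, qₖ = aₖqₖ₋₁ + qₖ₋₂ (with p₋₁=1, p₋₂=0, q₋₁=0, q₋₂=1):
  k=0: a=9, p=9, q=1
  k=1: a=9, p=82, q=9
  k=2: a=3, p=255, q=28

255/28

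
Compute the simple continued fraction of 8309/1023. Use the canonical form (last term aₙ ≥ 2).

[8; 8, 5, 2, 3, 3]

8309 = 8×1023 + 125
1023 = 8×125 + 23
125 = 5×23 + 10
23 = 2×10 + 3
10 = 3×3 + 1
3 = 3×1 + 0  (stop)
So 8309/1023 = [8; 8, 5, 2, 3, 3].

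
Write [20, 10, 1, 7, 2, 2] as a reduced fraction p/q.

9182/457

Fold from the inside: start with 2/1.
  2 + 1/2 = 5/2
  7 + 2/5 = 37/5
  1 + 5/37 = 42/37
  10 + 37/42 = 457/42
  20 + 42/457 = 9182/457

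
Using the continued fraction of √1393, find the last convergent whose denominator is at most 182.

√1393 = [37; 3, 10, 3, 74, …] (period length 4).
Convergents:
  p_0/q_0 = 37/1
  p_1/q_1 = 112/3
  p_2/q_2 = 1157/31
  p_3/q_3 = 3583/96
  p_4/q_4 = 266299/7135
q_3 = 96 ≤ 182 < 7135 = q_4, so the answer is 3583/96.

3583/96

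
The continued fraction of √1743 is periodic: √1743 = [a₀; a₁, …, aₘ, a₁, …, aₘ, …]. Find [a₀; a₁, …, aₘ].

[41; 1, 2, 1, 82]

a₀ = ⌊√1743⌋ = 41.
With m₀=0, d₀=1 and mₖ₊₁ = dₖaₖ − mₖ, dₖ₊₁ = (n − mₖ₊₁²)/dₖ, aₖ₊₁ = ⌊(a₀+mₖ₊₁)/dₖ₊₁⌋:
  k=1: m=41, d=62, a=1
  k=2: m=21, d=21, a=2
  k=3: m=21, d=62, a=1
  k=4: m=41, d=1, a=82
d=1 and a=2a₀=82 at k=4, so the next step gives (m, d) = (41, 62) again — its k=1 value — and the period has length 4.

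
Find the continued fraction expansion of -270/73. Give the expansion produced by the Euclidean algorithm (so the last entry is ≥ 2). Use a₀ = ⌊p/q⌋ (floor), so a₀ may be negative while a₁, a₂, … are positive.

-270 = -4×73 + 22
73 = 3×22 + 7
22 = 3×7 + 1
7 = 7×1 + 0  (stop)
So -270/73 = [-4; 3, 3, 7].

[-4; 3, 3, 7]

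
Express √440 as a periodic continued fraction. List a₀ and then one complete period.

[20; 1, 40]

a₀ = ⌊√440⌋ = 20.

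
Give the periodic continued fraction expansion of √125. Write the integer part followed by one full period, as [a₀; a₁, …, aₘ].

a₀ = ⌊√125⌋ = 11.
With m₀=0, d₀=1 and mₖ₊₁ = dₖaₖ − mₖ, dₖ₊₁ = (n − mₖ₊₁²)/dₖ, aₖ₊₁ = ⌊(a₀+mₖ₊₁)/dₖ₊₁⌋:
  k=1: m=11, d=4, a=5
  k=2: m=9, d=11, a=1
  k=3: m=2, d=11, a=1
  k=4: m=9, d=4, a=5
  k=5: m=11, d=1, a=22
d=1 and a=2a₀=22 at k=5, so the next step gives (m, d) = (11, 4) again — its k=1 value — and the period has length 5.

[11; 5, 1, 1, 5, 22]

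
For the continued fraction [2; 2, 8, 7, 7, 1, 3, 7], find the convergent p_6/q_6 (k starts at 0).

9437/3819

Using pₖ = aₖpₖ₋₁ + pₖ₋₂, qₖ = aₖqₖ₋₁ + qₖ₋₂ (with p₋₁=1, p₋₂=0, q₋₁=0, q₋₂=1):
  k=0: a=2, p=2, q=1
  k=1: a=2, p=5, q=2
  k=2: a=8, p=42, q=17
  k=3: a=7, p=299, q=121
  k=4: a=7, p=2135, q=864
  k=5: a=1, p=2434, q=985
  k=6: a=3, p=9437, q=3819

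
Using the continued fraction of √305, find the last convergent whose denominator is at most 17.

√305 = [17; 2, 6, 2, 34, …] (period length 4).
Convergents:
  p_0/q_0 = 17/1
  p_1/q_1 = 35/2
  p_2/q_2 = 227/13
  p_3/q_3 = 489/28
q_2 = 13 ≤ 17 < 28 = q_3, so the answer is 227/13.

227/13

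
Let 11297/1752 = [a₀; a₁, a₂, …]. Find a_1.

11297 = 6·1752 + 785   →  a_0 = 6
1752 = 2·785 + 182   →  a_1 = 2

2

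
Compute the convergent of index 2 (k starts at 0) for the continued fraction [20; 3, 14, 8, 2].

Using pₖ = aₖpₖ₋₁ + pₖ₋₂, qₖ = aₖqₖ₋₁ + qₖ₋₂ (with p₋₁=1, p₋₂=0, q₋₁=0, q₋₂=1):
  k=0: a=20, p=20, q=1
  k=1: a=3, p=61, q=3
  k=2: a=14, p=874, q=43

874/43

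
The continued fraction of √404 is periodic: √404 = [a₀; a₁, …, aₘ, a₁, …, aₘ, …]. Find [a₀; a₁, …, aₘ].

[20; 10, 40]

a₀ = ⌊√404⌋ = 20.
With m₀=0, d₀=1 and mₖ₊₁ = dₖaₖ − mₖ, dₖ₊₁ = (n − mₖ₊₁²)/dₖ, aₖ₊₁ = ⌊(a₀+mₖ₊₁)/dₖ₊₁⌋:
  k=1: m=20, d=4, a=10
  k=2: m=20, d=1, a=40
d=1 and a=2a₀=40 at k=2, so the next step gives (m, d) = (20, 4) again — its k=1 value — and the period has length 2.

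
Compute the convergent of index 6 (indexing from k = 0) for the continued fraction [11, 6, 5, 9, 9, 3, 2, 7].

209187/18742

Using pₖ = aₖpₖ₋₁ + pₖ₋₂, qₖ = aₖqₖ₋₁ + qₖ₋₂ (with p₋₁=1, p₋₂=0, q₋₁=0, q₋₂=1):
  k=0: a=11, p=11, q=1
  k=1: a=6, p=67, q=6
  k=2: a=5, p=346, q=31
  k=3: a=9, p=3181, q=285
  k=4: a=9, p=28975, q=2596
  k=5: a=3, p=90106, q=8073
  k=6: a=2, p=209187, q=18742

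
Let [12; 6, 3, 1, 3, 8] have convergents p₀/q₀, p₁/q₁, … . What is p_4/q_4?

Using pₖ = aₖpₖ₋₁ + pₖ₋₂, qₖ = aₖqₖ₋₁ + qₖ₋₂ (with p₋₁=1, p₋₂=0, q₋₁=0, q₋₂=1):
  k=0: a=12, p=12, q=1
  k=1: a=6, p=73, q=6
  k=2: a=3, p=231, q=19
  k=3: a=1, p=304, q=25
  k=4: a=3, p=1143, q=94

1143/94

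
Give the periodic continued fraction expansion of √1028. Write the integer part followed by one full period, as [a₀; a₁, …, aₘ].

[32; 16, 64]

a₀ = ⌊√1028⌋ = 32.
With m₀=0, d₀=1 and mₖ₊₁ = dₖaₖ − mₖ, dₖ₊₁ = (n − mₖ₊₁²)/dₖ, aₖ₊₁ = ⌊(a₀+mₖ₊₁)/dₖ₊₁⌋:
  k=1: m=32, d=4, a=16
  k=2: m=32, d=1, a=64
d=1 and a=2a₀=64 at k=2, so the next step gives (m, d) = (32, 4) again — its k=1 value — and the period has length 2.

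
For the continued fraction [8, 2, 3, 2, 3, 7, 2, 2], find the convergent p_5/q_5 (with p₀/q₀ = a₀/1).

Using pₖ = aₖpₖ₋₁ + pₖ₋₂, qₖ = aₖqₖ₋₁ + qₖ₋₂ (with p₋₁=1, p₋₂=0, q₋₁=0, q₋₂=1):
  k=0: a=8, p=8, q=1
  k=1: a=2, p=17, q=2
  k=2: a=3, p=59, q=7
  k=3: a=2, p=135, q=16
  k=4: a=3, p=464, q=55
  k=5: a=7, p=3383, q=401

3383/401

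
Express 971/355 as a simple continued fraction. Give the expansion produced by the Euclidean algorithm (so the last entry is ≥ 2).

971 = 2×355 + 261
355 = 1×261 + 94
261 = 2×94 + 73
94 = 1×73 + 21
73 = 3×21 + 10
21 = 2×10 + 1
10 = 10×1 + 0  (stop)
So 971/355 = [2; 1, 2, 1, 3, 2, 10].

[2; 1, 2, 1, 3, 2, 10]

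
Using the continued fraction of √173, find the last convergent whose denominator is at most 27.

171/13

√173 = [13; 6, 1, 1, 6, 26, …] (period length 5).
Convergents:
  p_0/q_0 = 13/1
  p_1/q_1 = 79/6
  p_2/q_2 = 92/7
  p_3/q_3 = 171/13
  p_4/q_4 = 1118/85
q_3 = 13 ≤ 27 < 85 = q_4, so the answer is 171/13.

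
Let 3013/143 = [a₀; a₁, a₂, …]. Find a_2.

3013 = 21·143 + 10   →  a_0 = 21
143 = 14·10 + 3   →  a_1 = 14
10 = 3·3 + 1   →  a_2 = 3

3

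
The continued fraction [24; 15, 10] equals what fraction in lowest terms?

3634/151

Fold from the inside: start with 10/1.
  15 + 1/10 = 151/10
  24 + 10/151 = 3634/151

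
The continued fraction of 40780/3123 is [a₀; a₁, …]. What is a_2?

40780 = 13·3123 + 181   →  a_0 = 13
3123 = 17·181 + 46   →  a_1 = 17
181 = 3·46 + 43   →  a_2 = 3

3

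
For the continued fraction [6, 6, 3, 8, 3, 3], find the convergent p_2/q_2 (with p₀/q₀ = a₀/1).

Using pₖ = aₖpₖ₋₁ + pₖ₋₂, qₖ = aₖqₖ₋₁ + qₖ₋₂ (with p₋₁=1, p₋₂=0, q₋₁=0, q₋₂=1):
  k=0: a=6, p=6, q=1
  k=1: a=6, p=37, q=6
  k=2: a=3, p=117, q=19

117/19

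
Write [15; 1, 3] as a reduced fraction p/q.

Fold from the inside: start with 3/1.
  1 + 1/3 = 4/3
  15 + 3/4 = 63/4

63/4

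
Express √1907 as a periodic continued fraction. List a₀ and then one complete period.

a₀ = ⌊√1907⌋ = 43.
With m₀=0, d₀=1 and mₖ₊₁ = dₖaₖ − mₖ, dₖ₊₁ = (n − mₖ₊₁²)/dₖ, aₖ₊₁ = ⌊(a₀+mₖ₊₁)/dₖ₊₁⌋:
  k=1: m=43, d=58, a=1
  k=2: m=15, d=29, a=2
  k=3: m=43, d=2, a=43
  k=4: m=43, d=29, a=2
  k=5: m=15, d=58, a=1
  k=6: m=43, d=1, a=86
d=1 and a=2a₀=86 at k=6, so the next step gives (m, d) = (43, 58) again — its k=1 value — and the period has length 6.

[43; 1, 2, 43, 2, 1, 86]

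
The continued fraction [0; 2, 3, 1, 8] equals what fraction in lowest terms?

35/79

Using pₖ = aₖpₖ₋₁ + pₖ₋₂ and qₖ = aₖqₖ₋₁ + qₖ₋₂:
  k=0: a=0, p=0, q=1
  k=1: a=2, p=1, q=2
  k=2: a=3, p=3, q=7
  k=3: a=1, p=4, q=9
  k=4: a=8, p=35, q=79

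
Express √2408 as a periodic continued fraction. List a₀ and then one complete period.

a₀ = ⌊√2408⌋ = 49.
With m₀=0, d₀=1 and mₖ₊₁ = dₖaₖ − mₖ, dₖ₊₁ = (n − mₖ₊₁²)/dₖ, aₖ₊₁ = ⌊(a₀+mₖ₊₁)/dₖ₊₁⌋:
  k=1: m=49, d=7, a=14
  k=2: m=49, d=1, a=98
d=1 and a=2a₀=98 at k=2, so the next step gives (m, d) = (49, 7) again — its k=1 value — and the period has length 2.

[49; 14, 98]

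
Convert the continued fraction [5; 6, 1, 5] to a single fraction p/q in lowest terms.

211/41

Fold from the inside: start with 5/1.
  1 + 1/5 = 6/5
  6 + 5/6 = 41/6
  5 + 6/41 = 211/41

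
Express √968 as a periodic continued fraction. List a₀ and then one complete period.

[31; 8, 1, 6, 1, 8, 62]

a₀ = ⌊√968⌋ = 31.
With m₀=0, d₀=1 and mₖ₊₁ = dₖaₖ − mₖ, dₖ₊₁ = (n − mₖ₊₁²)/dₖ, aₖ₊₁ = ⌊(a₀+mₖ₊₁)/dₖ₊₁⌋:
  k=1: m=31, d=7, a=8
  k=2: m=25, d=49, a=1
  k=3: m=24, d=8, a=6
  k=4: m=24, d=49, a=1
  k=5: m=25, d=7, a=8
  k=6: m=31, d=1, a=62
d=1 and a=2a₀=62 at k=6, so the next step gives (m, d) = (31, 7) again — its k=1 value — and the period has length 6.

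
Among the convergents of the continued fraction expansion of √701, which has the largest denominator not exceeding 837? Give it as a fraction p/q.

11782/445

√701 = [26; 2, 10, 10, 2, 52, …] (period length 5).
Convergents:
  p_0/q_0 = 26/1
  p_1/q_1 = 53/2
  p_2/q_2 = 556/21
  p_3/q_3 = 5613/212
  p_4/q_4 = 11782/445
  p_5/q_5 = 618277/23352
q_4 = 445 ≤ 837 < 23352 = q_5, so the answer is 11782/445.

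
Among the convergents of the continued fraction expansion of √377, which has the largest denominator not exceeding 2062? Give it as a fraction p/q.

18135/934

√377 = [19; 2, 2, 2, 38, …] (period length 4).
Convergents:
  p_0/q_0 = 19/1
  p_1/q_1 = 39/2
  p_2/q_2 = 97/5
  p_3/q_3 = 233/12
  p_4/q_4 = 8951/461
  p_5/q_5 = 18135/934
  p_6/q_6 = 45221/2329
q_5 = 934 ≤ 2062 < 2329 = q_6, so the answer is 18135/934.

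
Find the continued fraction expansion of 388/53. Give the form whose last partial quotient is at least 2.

388 = 7*53 + 17
53 = 3*17 + 2
17 = 8*2 + 1
2 = 2*1 + 0  (stop)
So 388/53 = [7; 3, 8, 2].

[7; 3, 8, 2]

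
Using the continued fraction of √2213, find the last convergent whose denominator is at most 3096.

√2213 = [47; 23, 1, 1, 23, 94, …] (period length 5).
Convergents:
  p_0/q_0 = 47/1
  p_1/q_1 = 1082/23
  p_2/q_2 = 1129/24
  p_3/q_3 = 2211/47
  p_4/q_4 = 51982/1105
  p_5/q_5 = 4888519/103917
q_4 = 1105 ≤ 3096 < 103917 = q_5, so the answer is 51982/1105.

51982/1105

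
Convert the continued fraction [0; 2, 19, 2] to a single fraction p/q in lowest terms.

39/80

Using pₖ = aₖpₖ₋₁ + pₖ₋₂ and qₖ = aₖqₖ₋₁ + qₖ₋₂:
  k=0: a=0, p=0, q=1
  k=1: a=2, p=1, q=2
  k=2: a=19, p=19, q=39
  k=3: a=2, p=39, q=80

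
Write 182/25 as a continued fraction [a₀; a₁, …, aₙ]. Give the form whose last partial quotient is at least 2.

[7; 3, 1, 1, 3]

182 = 7*25 + 7
25 = 3*7 + 4
7 = 1*4 + 3
4 = 1*3 + 1
3 = 3*1 + 0  (stop)
So 182/25 = [7; 3, 1, 1, 3].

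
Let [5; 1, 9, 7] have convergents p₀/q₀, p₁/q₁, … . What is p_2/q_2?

Using pₖ = aₖpₖ₋₁ + pₖ₋₂, qₖ = aₖqₖ₋₁ + qₖ₋₂ (with p₋₁=1, p₋₂=0, q₋₁=0, q₋₂=1):
  k=0: a=5, p=5, q=1
  k=1: a=1, p=6, q=1
  k=2: a=9, p=59, q=10

59/10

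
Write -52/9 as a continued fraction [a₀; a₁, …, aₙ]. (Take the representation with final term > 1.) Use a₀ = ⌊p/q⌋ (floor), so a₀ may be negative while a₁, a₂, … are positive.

[-6; 4, 2]

-52 = -6×9 + 2
9 = 4×2 + 1
2 = 2×1 + 0  (stop)
So -52/9 = [-6; 4, 2].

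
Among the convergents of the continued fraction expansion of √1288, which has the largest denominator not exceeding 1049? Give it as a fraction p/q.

23220/647

√1288 = [35; 1, 7, 1, 70, …] (period length 4).
Convergents:
  p_0/q_0 = 35/1
  p_1/q_1 = 36/1
  p_2/q_2 = 287/8
  p_3/q_3 = 323/9
  p_4/q_4 = 22897/638
  p_5/q_5 = 23220/647
  p_6/q_6 = 185437/5167
q_5 = 647 ≤ 1049 < 5167 = q_6, so the answer is 23220/647.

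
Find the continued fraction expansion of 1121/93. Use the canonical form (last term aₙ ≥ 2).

1121 = 12·93 + 5
93 = 18·5 + 3
5 = 1·3 + 2
3 = 1·2 + 1
2 = 2·1 + 0  (stop)
So 1121/93 = [12; 18, 1, 1, 2].

[12; 18, 1, 1, 2]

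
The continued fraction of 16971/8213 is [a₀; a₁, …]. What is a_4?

1

16971 = 2·8213 + 545   →  a_0 = 2
8213 = 15·545 + 38   →  a_1 = 15
545 = 14·38 + 13   →  a_2 = 14
38 = 2·13 + 12   →  a_3 = 2
13 = 1·12 + 1   →  a_4 = 1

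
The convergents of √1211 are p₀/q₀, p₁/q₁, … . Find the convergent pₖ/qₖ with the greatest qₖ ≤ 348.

√1211 = [34; 1, 3, 1, 68, …] (period length 4).
Convergents:
  p_0/q_0 = 34/1
  p_1/q_1 = 35/1
  p_2/q_2 = 139/4
  p_3/q_3 = 174/5
  p_4/q_4 = 11971/344
  p_5/q_5 = 12145/349
q_4 = 344 ≤ 348 < 349 = q_5, so the answer is 11971/344.

11971/344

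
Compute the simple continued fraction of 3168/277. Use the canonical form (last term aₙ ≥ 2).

[11; 2, 3, 2, 5, 3]

3168 = 11×277 + 121
277 = 2×121 + 35
121 = 3×35 + 16
35 = 2×16 + 3
16 = 5×3 + 1
3 = 3×1 + 0  (stop)
So 3168/277 = [11; 2, 3, 2, 5, 3].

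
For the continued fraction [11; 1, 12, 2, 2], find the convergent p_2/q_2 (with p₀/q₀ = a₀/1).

155/13

Using pₖ = aₖpₖ₋₁ + pₖ₋₂, qₖ = aₖqₖ₋₁ + qₖ₋₂ (with p₋₁=1, p₋₂=0, q₋₁=0, q₋₂=1):
  k=0: a=11, p=11, q=1
  k=1: a=1, p=12, q=1
  k=2: a=12, p=155, q=13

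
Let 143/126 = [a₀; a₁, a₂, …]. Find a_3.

143 = 1·126 + 17   →  a_0 = 1
126 = 7·17 + 7   →  a_1 = 7
17 = 2·7 + 3   →  a_2 = 2
7 = 2·3 + 1   →  a_3 = 2

2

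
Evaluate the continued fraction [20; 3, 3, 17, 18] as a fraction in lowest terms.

63419/3124

Fold from the inside: start with 18/1.
  17 + 1/18 = 307/18
  3 + 18/307 = 939/307
  3 + 307/939 = 3124/939
  20 + 939/3124 = 63419/3124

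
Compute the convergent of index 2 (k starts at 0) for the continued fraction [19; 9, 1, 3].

191/10

Using pₖ = aₖpₖ₋₁ + pₖ₋₂, qₖ = aₖqₖ₋₁ + qₖ₋₂ (with p₋₁=1, p₋₂=0, q₋₁=0, q₋₂=1):
  k=0: a=19, p=19, q=1
  k=1: a=9, p=172, q=9
  k=2: a=1, p=191, q=10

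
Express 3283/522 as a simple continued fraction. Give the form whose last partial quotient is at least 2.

3283 = 6×522 + 151
522 = 3×151 + 69
151 = 2×69 + 13
69 = 5×13 + 4
13 = 3×4 + 1
4 = 4×1 + 0  (stop)
So 3283/522 = [6; 3, 2, 5, 3, 4].

[6; 3, 2, 5, 3, 4]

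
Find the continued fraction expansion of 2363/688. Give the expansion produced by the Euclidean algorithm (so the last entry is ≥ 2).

2363 = 3×688 + 299
688 = 2×299 + 90
299 = 3×90 + 29
90 = 3×29 + 3
29 = 9×3 + 2
3 = 1×2 + 1
2 = 2×1 + 0  (stop)
So 2363/688 = [3; 2, 3, 3, 9, 1, 2].

[3; 2, 3, 3, 9, 1, 2]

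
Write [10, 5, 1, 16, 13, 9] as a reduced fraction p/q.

121735/11972

Fold from the inside: start with 9/1.
  13 + 1/9 = 118/9
  16 + 9/118 = 1897/118
  1 + 118/1897 = 2015/1897
  5 + 1897/2015 = 11972/2015
  10 + 2015/11972 = 121735/11972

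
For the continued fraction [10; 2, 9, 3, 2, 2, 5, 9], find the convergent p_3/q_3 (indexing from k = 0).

618/59

Using pₖ = aₖpₖ₋₁ + pₖ₋₂, qₖ = aₖqₖ₋₁ + qₖ₋₂ (with p₋₁=1, p₋₂=0, q₋₁=0, q₋₂=1):
  k=0: a=10, p=10, q=1
  k=1: a=2, p=21, q=2
  k=2: a=9, p=199, q=19
  k=3: a=3, p=618, q=59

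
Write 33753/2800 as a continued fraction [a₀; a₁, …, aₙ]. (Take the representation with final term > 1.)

[12; 18, 3, 3, 15]

33753 = 12*2800 + 153
2800 = 18*153 + 46
153 = 3*46 + 15
46 = 3*15 + 1
15 = 15*1 + 0  (stop)
So 33753/2800 = [12; 18, 3, 3, 15].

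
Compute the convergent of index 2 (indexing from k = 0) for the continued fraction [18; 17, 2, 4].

Using pₖ = aₖpₖ₋₁ + pₖ₋₂, qₖ = aₖqₖ₋₁ + qₖ₋₂ (with p₋₁=1, p₋₂=0, q₋₁=0, q₋₂=1):
  k=0: a=18, p=18, q=1
  k=1: a=17, p=307, q=17
  k=2: a=2, p=632, q=35

632/35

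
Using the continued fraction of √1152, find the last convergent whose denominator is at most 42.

√1152 = [33; 1, 15, 1, 66, …] (period length 4).
Convergents:
  p_0/q_0 = 33/1
  p_1/q_1 = 34/1
  p_2/q_2 = 543/16
  p_3/q_3 = 577/17
  p_4/q_4 = 38625/1138
q_3 = 17 ≤ 42 < 1138 = q_4, so the answer is 577/17.

577/17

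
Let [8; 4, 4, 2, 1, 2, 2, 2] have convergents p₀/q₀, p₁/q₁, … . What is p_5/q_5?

1219/148

Using pₖ = aₖpₖ₋₁ + pₖ₋₂, qₖ = aₖqₖ₋₁ + qₖ₋₂ (with p₋₁=1, p₋₂=0, q₋₁=0, q₋₂=1):
  k=0: a=8, p=8, q=1
  k=1: a=4, p=33, q=4
  k=2: a=4, p=140, q=17
  k=3: a=2, p=313, q=38
  k=4: a=1, p=453, q=55
  k=5: a=2, p=1219, q=148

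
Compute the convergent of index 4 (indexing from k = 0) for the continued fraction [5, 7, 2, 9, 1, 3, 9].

Using pₖ = aₖpₖ₋₁ + pₖ₋₂, qₖ = aₖqₖ₋₁ + qₖ₋₂ (with p₋₁=1, p₋₂=0, q₋₁=0, q₋₂=1):
  k=0: a=5, p=5, q=1
  k=1: a=7, p=36, q=7
  k=2: a=2, p=77, q=15
  k=3: a=9, p=729, q=142
  k=4: a=1, p=806, q=157

806/157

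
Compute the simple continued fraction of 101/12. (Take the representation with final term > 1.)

101 = 8*12 + 5
12 = 2*5 + 2
5 = 2*2 + 1
2 = 2*1 + 0  (stop)
So 101/12 = [8; 2, 2, 2].

[8; 2, 2, 2]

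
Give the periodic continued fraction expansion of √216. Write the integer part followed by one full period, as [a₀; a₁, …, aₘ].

[14; 1, 2, 3, 2, 1, 28]

a₀ = ⌊√216⌋ = 14.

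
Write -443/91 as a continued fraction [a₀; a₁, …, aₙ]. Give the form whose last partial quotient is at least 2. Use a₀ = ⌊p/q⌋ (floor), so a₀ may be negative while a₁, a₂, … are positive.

[-5; 7, 1, 1, 2, 2]

-443 = -5*91 + 12
91 = 7*12 + 7
12 = 1*7 + 5
7 = 1*5 + 2
5 = 2*2 + 1
2 = 2*1 + 0  (stop)
So -443/91 = [-5; 7, 1, 1, 2, 2].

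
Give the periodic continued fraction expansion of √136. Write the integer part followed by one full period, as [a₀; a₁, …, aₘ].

[11; 1, 1, 1, 22]

a₀ = ⌊√136⌋ = 11.
With m₀=0, d₀=1 and mₖ₊₁ = dₖaₖ − mₖ, dₖ₊₁ = (n − mₖ₊₁²)/dₖ, aₖ₊₁ = ⌊(a₀+mₖ₊₁)/dₖ₊₁⌋:
  k=1: m=11, d=15, a=1
  k=2: m=4, d=8, a=1
  k=3: m=4, d=15, a=1
  k=4: m=11, d=1, a=22
d=1 and a=2a₀=22 at k=4, so the next step gives (m, d) = (11, 15) again — its k=1 value — and the period has length 4.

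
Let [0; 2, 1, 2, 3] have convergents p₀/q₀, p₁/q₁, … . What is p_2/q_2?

Using pₖ = aₖpₖ₋₁ + pₖ₋₂, qₖ = aₖqₖ₋₁ + qₖ₋₂ (with p₋₁=1, p₋₂=0, q₋₁=0, q₋₂=1):
  k=0: a=0, p=0, q=1
  k=1: a=2, p=1, q=2
  k=2: a=1, p=1, q=3

1/3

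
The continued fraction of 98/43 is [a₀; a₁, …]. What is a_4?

2

98 = 2·43 + 12   →  a_0 = 2
43 = 3·12 + 7   →  a_1 = 3
12 = 1·7 + 5   →  a_2 = 1
7 = 1·5 + 2   →  a_3 = 1
5 = 2·2 + 1   →  a_4 = 2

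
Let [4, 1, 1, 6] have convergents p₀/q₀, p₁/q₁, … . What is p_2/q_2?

Using pₖ = aₖpₖ₋₁ + pₖ₋₂, qₖ = aₖqₖ₋₁ + qₖ₋₂ (with p₋₁=1, p₋₂=0, q₋₁=0, q₋₂=1):
  k=0: a=4, p=4, q=1
  k=1: a=1, p=5, q=1
  k=2: a=1, p=9, q=2

9/2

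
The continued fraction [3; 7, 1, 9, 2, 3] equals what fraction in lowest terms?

1804/577

Using pₖ = aₖpₖ₋₁ + pₖ₋₂ and qₖ = aₖqₖ₋₁ + qₖ₋₂:
  k=0: a=3, p=3, q=1
  k=1: a=7, p=22, q=7
  k=2: a=1, p=25, q=8
  k=3: a=9, p=247, q=79
  k=4: a=2, p=519, q=166
  k=5: a=3, p=1804, q=577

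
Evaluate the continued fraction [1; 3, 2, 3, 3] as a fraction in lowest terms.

Fold from the inside: start with 3/1.
  3 + 1/3 = 10/3
  2 + 3/10 = 23/10
  3 + 10/23 = 79/23
  1 + 23/79 = 102/79

102/79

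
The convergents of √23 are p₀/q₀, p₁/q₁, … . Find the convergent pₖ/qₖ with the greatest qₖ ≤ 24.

24/5

√23 = [4; 1, 3, 1, 8, …] (period length 4).
Convergents:
  p_0/q_0 = 4/1
  p_1/q_1 = 5/1
  p_2/q_2 = 19/4
  p_3/q_3 = 24/5
  p_4/q_4 = 211/44
q_3 = 5 ≤ 24 < 44 = q_4, so the answer is 24/5.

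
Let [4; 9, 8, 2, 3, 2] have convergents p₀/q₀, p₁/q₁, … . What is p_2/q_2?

300/73

Using pₖ = aₖpₖ₋₁ + pₖ₋₂, qₖ = aₖqₖ₋₁ + qₖ₋₂ (with p₋₁=1, p₋₂=0, q₋₁=0, q₋₂=1):
  k=0: a=4, p=4, q=1
  k=1: a=9, p=37, q=9
  k=2: a=8, p=300, q=73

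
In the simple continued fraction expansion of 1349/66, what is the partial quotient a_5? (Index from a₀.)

1349 = 20·66 + 29   →  a_0 = 20
66 = 2·29 + 8   →  a_1 = 2
29 = 3·8 + 5   →  a_2 = 3
8 = 1·5 + 3   →  a_3 = 1
5 = 1·3 + 2   →  a_4 = 1
3 = 1·2 + 1   →  a_5 = 1

1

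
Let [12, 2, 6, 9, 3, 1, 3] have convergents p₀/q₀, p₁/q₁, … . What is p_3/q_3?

Using pₖ = aₖpₖ₋₁ + pₖ₋₂, qₖ = aₖqₖ₋₁ + qₖ₋₂ (with p₋₁=1, p₋₂=0, q₋₁=0, q₋₂=1):
  k=0: a=12, p=12, q=1
  k=1: a=2, p=25, q=2
  k=2: a=6, p=162, q=13
  k=3: a=9, p=1483, q=119

1483/119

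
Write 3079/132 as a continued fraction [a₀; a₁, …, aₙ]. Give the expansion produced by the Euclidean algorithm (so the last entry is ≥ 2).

3079 = 23·132 + 43
132 = 3·43 + 3
43 = 14·3 + 1
3 = 3·1 + 0  (stop)
So 3079/132 = [23; 3, 14, 3].

[23; 3, 14, 3]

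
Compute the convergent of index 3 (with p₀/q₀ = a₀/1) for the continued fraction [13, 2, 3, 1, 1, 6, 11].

Using pₖ = aₖpₖ₋₁ + pₖ₋₂, qₖ = aₖqₖ₋₁ + qₖ₋₂ (with p₋₁=1, p₋₂=0, q₋₁=0, q₋₂=1):
  k=0: a=13, p=13, q=1
  k=1: a=2, p=27, q=2
  k=2: a=3, p=94, q=7
  k=3: a=1, p=121, q=9

121/9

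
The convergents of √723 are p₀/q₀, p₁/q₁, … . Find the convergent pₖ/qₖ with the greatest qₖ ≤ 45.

242/9

√723 = [26; 1, 7, 1, 52, …] (period length 4).
Convergents:
  p_0/q_0 = 26/1
  p_1/q_1 = 27/1
  p_2/q_2 = 215/8
  p_3/q_3 = 242/9
  p_4/q_4 = 12799/476
q_3 = 9 ≤ 45 < 476 = q_4, so the answer is 242/9.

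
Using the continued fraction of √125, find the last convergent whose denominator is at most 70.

√125 = [11; 5, 1, 1, 5, 22, …] (period length 5).
Convergents:
  p_0/q_0 = 11/1
  p_1/q_1 = 56/5
  p_2/q_2 = 67/6
  p_3/q_3 = 123/11
  p_4/q_4 = 682/61
  p_5/q_5 = 15127/1353
q_4 = 61 ≤ 70 < 1353 = q_5, so the answer is 682/61.

682/61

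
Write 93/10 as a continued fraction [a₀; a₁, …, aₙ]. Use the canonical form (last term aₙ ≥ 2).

[9; 3, 3]

93 = 9×10 + 3
10 = 3×3 + 1
3 = 3×1 + 0  (stop)
So 93/10 = [9; 3, 3].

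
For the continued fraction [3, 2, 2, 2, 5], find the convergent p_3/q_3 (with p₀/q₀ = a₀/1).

41/12

Using pₖ = aₖpₖ₋₁ + pₖ₋₂, qₖ = aₖqₖ₋₁ + qₖ₋₂ (with p₋₁=1, p₋₂=0, q₋₁=0, q₋₂=1):
  k=0: a=3, p=3, q=1
  k=1: a=2, p=7, q=2
  k=2: a=2, p=17, q=5
  k=3: a=2, p=41, q=12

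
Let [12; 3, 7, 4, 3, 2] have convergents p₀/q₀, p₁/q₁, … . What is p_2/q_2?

Using pₖ = aₖpₖ₋₁ + pₖ₋₂, qₖ = aₖqₖ₋₁ + qₖ₋₂ (with p₋₁=1, p₋₂=0, q₋₁=0, q₋₂=1):
  k=0: a=12, p=12, q=1
  k=1: a=3, p=37, q=3
  k=2: a=7, p=271, q=22

271/22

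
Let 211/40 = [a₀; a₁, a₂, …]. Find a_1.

211 = 5·40 + 11   →  a_0 = 5
40 = 3·11 + 7   →  a_1 = 3

3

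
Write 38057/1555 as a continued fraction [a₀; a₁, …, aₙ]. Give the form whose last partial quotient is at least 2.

[24; 2, 9, 10, 8]

38057 = 24*1555 + 737
1555 = 2*737 + 81
737 = 9*81 + 8
81 = 10*8 + 1
8 = 8*1 + 0  (stop)
So 38057/1555 = [24; 2, 9, 10, 8].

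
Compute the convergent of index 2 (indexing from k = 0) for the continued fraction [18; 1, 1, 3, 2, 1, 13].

Using pₖ = aₖpₖ₋₁ + pₖ₋₂, qₖ = aₖqₖ₋₁ + qₖ₋₂ (with p₋₁=1, p₋₂=0, q₋₁=0, q₋₂=1):
  k=0: a=18, p=18, q=1
  k=1: a=1, p=19, q=1
  k=2: a=1, p=37, q=2

37/2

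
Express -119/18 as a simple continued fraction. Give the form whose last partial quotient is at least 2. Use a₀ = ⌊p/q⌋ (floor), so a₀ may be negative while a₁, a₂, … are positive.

-119 = -7*18 + 7
18 = 2*7 + 4
7 = 1*4 + 3
4 = 1*3 + 1
3 = 3*1 + 0  (stop)
So -119/18 = [-7; 2, 1, 1, 3].

[-7; 2, 1, 1, 3]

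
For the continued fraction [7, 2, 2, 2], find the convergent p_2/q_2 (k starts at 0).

Using pₖ = aₖpₖ₋₁ + pₖ₋₂, qₖ = aₖqₖ₋₁ + qₖ₋₂ (with p₋₁=1, p₋₂=0, q₋₁=0, q₋₂=1):
  k=0: a=7, p=7, q=1
  k=1: a=2, p=15, q=2
  k=2: a=2, p=37, q=5

37/5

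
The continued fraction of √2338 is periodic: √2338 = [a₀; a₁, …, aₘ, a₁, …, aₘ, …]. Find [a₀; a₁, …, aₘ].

[48; 2, 1, 5, 48, 5, 1, 2, 96]

a₀ = ⌊√2338⌋ = 48.
With m₀=0, d₀=1 and mₖ₊₁ = dₖaₖ − mₖ, dₖ₊₁ = (n − mₖ₊₁²)/dₖ, aₖ₊₁ = ⌊(a₀+mₖ₊₁)/dₖ₊₁⌋:
  k=1: m=48, d=34, a=2
  k=2: m=20, d=57, a=1
  k=3: m=37, d=17, a=5
  k=4: m=48, d=2, a=48
  k=5: m=48, d=17, a=5
  k=6: m=37, d=57, a=1
  k=7: m=20, d=34, a=2
  k=8: m=48, d=1, a=96
d=1 and a=2a₀=96 at k=8, so the next step gives (m, d) = (48, 34) again — its k=1 value — and the period has length 8.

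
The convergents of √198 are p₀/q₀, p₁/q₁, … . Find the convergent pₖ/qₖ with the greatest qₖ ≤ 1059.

√198 = [14; 14, 28, …] (period length 2).
Convergents:
  p_0/q_0 = 14/1
  p_1/q_1 = 197/14
  p_2/q_2 = 5530/393
  p_3/q_3 = 77617/5516
q_2 = 393 ≤ 1059 < 5516 = q_3, so the answer is 5530/393.

5530/393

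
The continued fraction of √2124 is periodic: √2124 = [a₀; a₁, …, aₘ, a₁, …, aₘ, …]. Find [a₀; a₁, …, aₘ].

a₀ = ⌊√2124⌋ = 46.
With m₀=0, d₀=1 and mₖ₊₁ = dₖaₖ − mₖ, dₖ₊₁ = (n − mₖ₊₁²)/dₖ, aₖ₊₁ = ⌊(a₀+mₖ₊₁)/dₖ₊₁⌋:
  k=1: m=46, d=8, a=11
  k=2: m=42, d=45, a=1
  k=3: m=3, d=47, a=1
  k=4: m=44, d=4, a=22
  k=5: m=44, d=47, a=1
  k=6: m=3, d=45, a=1
  k=7: m=42, d=8, a=11
  k=8: m=46, d=1, a=92
d=1 and a=2a₀=92 at k=8, so the next step gives (m, d) = (46, 8) again — its k=1 value — and the period has length 8.

[46; 11, 1, 1, 22, 1, 1, 11, 92]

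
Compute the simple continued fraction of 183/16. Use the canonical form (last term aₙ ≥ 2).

[11; 2, 3, 2]

183 = 11*16 + 7
16 = 2*7 + 2
7 = 3*2 + 1
2 = 2*1 + 0  (stop)
So 183/16 = [11; 2, 3, 2].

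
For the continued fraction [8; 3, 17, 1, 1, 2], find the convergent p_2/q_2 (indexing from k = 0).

Using pₖ = aₖpₖ₋₁ + pₖ₋₂, qₖ = aₖqₖ₋₁ + qₖ₋₂ (with p₋₁=1, p₋₂=0, q₋₁=0, q₋₂=1):
  k=0: a=8, p=8, q=1
  k=1: a=3, p=25, q=3
  k=2: a=17, p=433, q=52

433/52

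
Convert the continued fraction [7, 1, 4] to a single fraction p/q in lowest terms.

39/5

Using pₖ = aₖpₖ₋₁ + pₖ₋₂ and qₖ = aₖqₖ₋₁ + qₖ₋₂:
  k=0: a=7, p=7, q=1
  k=1: a=1, p=8, q=1
  k=2: a=4, p=39, q=5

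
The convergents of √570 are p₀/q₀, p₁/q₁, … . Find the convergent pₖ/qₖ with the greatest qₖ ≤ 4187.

72961/3056

√570 = [23; 1, 6, 1, 46, …] (period length 4).
Convergents:
  p_0/q_0 = 23/1
  p_1/q_1 = 24/1
  p_2/q_2 = 167/7
  p_3/q_3 = 191/8
  p_4/q_4 = 8953/375
  p_5/q_5 = 9144/383
  p_6/q_6 = 63817/2673
  p_7/q_7 = 72961/3056
  p_8/q_8 = 3420023/143249
q_7 = 3056 ≤ 4187 < 143249 = q_8, so the answer is 72961/3056.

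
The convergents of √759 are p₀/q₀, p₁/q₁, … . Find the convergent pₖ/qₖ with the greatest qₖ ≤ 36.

√759 = [27; 1, 1, 4, 1, 1, 54, …] (period length 6).
Convergents:
  p_0/q_0 = 27/1
  p_1/q_1 = 28/1
  p_2/q_2 = 55/2
  p_3/q_3 = 248/9
  p_4/q_4 = 303/11
  p_5/q_5 = 551/20
  p_6/q_6 = 30057/1091
q_5 = 20 ≤ 36 < 1091 = q_6, so the answer is 551/20.

551/20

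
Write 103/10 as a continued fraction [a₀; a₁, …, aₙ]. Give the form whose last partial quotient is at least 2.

[10; 3, 3]

103 = 10*10 + 3
10 = 3*3 + 1
3 = 3*1 + 0  (stop)
So 103/10 = [10; 3, 3].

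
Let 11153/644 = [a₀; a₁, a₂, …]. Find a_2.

7

11153 = 17·644 + 205   →  a_0 = 17
644 = 3·205 + 29   →  a_1 = 3
205 = 7·29 + 2   →  a_2 = 7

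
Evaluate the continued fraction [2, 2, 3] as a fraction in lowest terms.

Fold from the inside: start with 3/1.
  2 + 1/3 = 7/3
  2 + 3/7 = 17/7

17/7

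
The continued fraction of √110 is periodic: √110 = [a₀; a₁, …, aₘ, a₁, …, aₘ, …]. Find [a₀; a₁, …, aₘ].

a₀ = ⌊√110⌋ = 10.
With m₀=0, d₀=1 and mₖ₊₁ = dₖaₖ − mₖ, dₖ₊₁ = (n − mₖ₊₁²)/dₖ, aₖ₊₁ = ⌊(a₀+mₖ₊₁)/dₖ₊₁⌋:
  k=1: m=10, d=10, a=2
  k=2: m=10, d=1, a=20
d=1 and a=2a₀=20 at k=2, so the next step gives (m, d) = (10, 10) again — its k=1 value — and the period has length 2.

[10; 2, 20]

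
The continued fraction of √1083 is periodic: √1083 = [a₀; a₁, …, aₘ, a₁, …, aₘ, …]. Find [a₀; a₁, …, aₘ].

a₀ = ⌊√1083⌋ = 32.
With m₀=0, d₀=1 and mₖ₊₁ = dₖaₖ − mₖ, dₖ₊₁ = (n − mₖ₊₁²)/dₖ, aₖ₊₁ = ⌊(a₀+mₖ₊₁)/dₖ₊₁⌋:
  k=1: m=32, d=59, a=1
  k=2: m=27, d=6, a=9
  k=3: m=27, d=59, a=1
  k=4: m=32, d=1, a=64
d=1 and a=2a₀=64 at k=4, so the next step gives (m, d) = (32, 59) again — its k=1 value — and the period has length 4.

[32; 1, 9, 1, 64]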